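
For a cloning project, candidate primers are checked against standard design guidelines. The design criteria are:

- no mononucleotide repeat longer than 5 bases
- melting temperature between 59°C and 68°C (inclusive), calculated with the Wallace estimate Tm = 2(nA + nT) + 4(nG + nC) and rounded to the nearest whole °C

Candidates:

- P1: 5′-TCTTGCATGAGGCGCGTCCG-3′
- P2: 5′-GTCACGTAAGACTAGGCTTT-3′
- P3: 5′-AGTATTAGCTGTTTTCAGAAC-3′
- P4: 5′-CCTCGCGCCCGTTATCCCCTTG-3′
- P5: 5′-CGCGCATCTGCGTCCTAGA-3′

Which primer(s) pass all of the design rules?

P1 and P5.

P1 (20 nt, A=2 T=5 G=7 C=6): longest run = 2 ✓; Tm = 2·7 + 4·13 = 66°C ✓ — passes.
P2 (20 nt, A=5 T=6 G=5 C=4): longest run = 3 ✓; Tm = 2·11 + 4·9 = 58°C, outside 59–68°C ✗ — fails.
P3 (21 nt, A=6 T=8 G=4 C=3): longest run = 4 ✓; Tm = 2·14 + 4·7 = 56°C, outside 59–68°C ✗ — fails.
P4 (22 nt, A=1 T=6 G=4 C=11): longest run = 4 ✓; Tm = 2·7 + 4·15 = 74°C, outside 59–68°C ✗ — fails.
P5 (19 nt, A=3 T=4 G=5 C=7): longest run = 2 ✓; Tm = 2·7 + 4·12 = 62°C ✓ — passes.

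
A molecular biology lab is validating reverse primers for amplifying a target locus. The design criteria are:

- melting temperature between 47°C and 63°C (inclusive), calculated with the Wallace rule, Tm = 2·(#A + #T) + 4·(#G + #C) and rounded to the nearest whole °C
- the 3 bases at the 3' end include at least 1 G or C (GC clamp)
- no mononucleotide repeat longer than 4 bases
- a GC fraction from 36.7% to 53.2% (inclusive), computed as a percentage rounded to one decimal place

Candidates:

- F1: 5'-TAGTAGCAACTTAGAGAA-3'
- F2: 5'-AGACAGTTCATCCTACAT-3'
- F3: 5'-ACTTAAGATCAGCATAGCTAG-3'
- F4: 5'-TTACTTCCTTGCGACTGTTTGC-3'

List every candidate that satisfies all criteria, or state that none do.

F2 and F3.

F1 (18 nt, A=8 T=4 G=4 C=2): Tm = 2·12 + 4·6 = 48°C ✓; 3' end GAA has 1 G/C ✓; longest run = 2 ✓; GC 6/18 = 33.3%, outside 36.7–53.2% ✗ — fails.
F2 (18 nt, A=6 T=5 G=2 C=5): Tm = 2·11 + 4·7 = 50°C ✓; 3' end CAT has 1 G/C ✓; longest run = 2 ✓; GC 7/18 = 38.9% ✓ — passes.
F3 (21 nt, A=8 T=5 G=4 C=4): Tm = 2·13 + 4·8 = 58°C ✓; 3' end TAG has 1 G/C ✓; longest run = 2 ✓; GC 8/21 = 38.1% ✓ — passes.
F4 (22 nt, A=2 T=10 G=4 C=6): Tm = 2·12 + 4·10 = 64°C, outside 47–63°C ✗; 3' end TGC has 2 G/C ✓; longest run = 3 ✓; GC 10/22 = 45.5% ✓ — fails.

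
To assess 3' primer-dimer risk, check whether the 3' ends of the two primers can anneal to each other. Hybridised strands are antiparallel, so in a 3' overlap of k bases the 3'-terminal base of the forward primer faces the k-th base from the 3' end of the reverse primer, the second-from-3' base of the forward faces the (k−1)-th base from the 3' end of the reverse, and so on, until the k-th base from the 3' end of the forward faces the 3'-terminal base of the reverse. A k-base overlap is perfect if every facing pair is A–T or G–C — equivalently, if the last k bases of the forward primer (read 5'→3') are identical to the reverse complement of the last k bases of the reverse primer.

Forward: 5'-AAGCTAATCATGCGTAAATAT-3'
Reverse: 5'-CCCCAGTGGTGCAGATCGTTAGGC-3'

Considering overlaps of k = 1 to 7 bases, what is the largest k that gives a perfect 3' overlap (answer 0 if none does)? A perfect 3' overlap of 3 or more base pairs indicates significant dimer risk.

Last 7 bases (5'→3') — forward …TAAATAT, reverse …GTTAGGC.
Reverse complement of the reverse primer's last 7 bases: GCCTAAC; its first k bases are the reverse complement of the reverse primer's last k bases, so a perfect k-base overlap needs the forward primer's last k bases to equal them.
Comparing (forward last k vs required): k=1: T vs G ✗; k=2: AT vs GC ✗; k=3: TAT vs GCC ✗; k=4: ATAT vs GCCT ✗; k=5: AATAT vs GCCTA ✗; k=6: AAATAT vs GCCTAA ✗; k=7: TAAATAT vs GCCTAAC ✗.
No overlap length from 1 to 7 is perfect, so the longest perfect 3' overlap is 0.

Longest perfect overlap: 0 complementary base pairs; below the dimer-risk threshold (threshold 3).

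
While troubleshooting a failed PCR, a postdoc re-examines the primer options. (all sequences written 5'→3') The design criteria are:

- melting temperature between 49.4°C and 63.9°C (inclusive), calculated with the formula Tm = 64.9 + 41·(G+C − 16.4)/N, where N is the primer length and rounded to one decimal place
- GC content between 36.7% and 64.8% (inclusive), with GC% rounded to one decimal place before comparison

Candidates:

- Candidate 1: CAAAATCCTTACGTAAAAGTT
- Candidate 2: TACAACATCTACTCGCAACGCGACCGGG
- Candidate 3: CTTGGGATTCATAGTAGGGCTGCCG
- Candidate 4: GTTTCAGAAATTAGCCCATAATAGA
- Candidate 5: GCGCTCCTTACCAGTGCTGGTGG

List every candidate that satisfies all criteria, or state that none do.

Candidate 1 (21 nt, A=9 T=6 G=2 C=4): Tm = 64.9 + 41·(6 − 16.4)/21 = 44.6°C, outside 49.4–63.9°C ✗; GC 6/21 = 28.6%, outside 36.7–64.8% ✗ — fails.
Candidate 2 (28 nt, A=8 T=4 G=6 C=10): Tm = 64.9 + 41·(16 − 16.4)/28 = 64.3°C, outside 49.4–63.9°C ✗; GC 16/28 = 57.1% ✓ — fails.
Candidate 3 (25 nt, A=4 T=7 G=9 C=5): Tm = 64.9 + 41·(14 − 16.4)/25 = 61.0°C ✓; GC 14/25 = 56.0% ✓ — passes.
Candidate 4 (25 nt, A=10 T=7 G=4 C=4): Tm = 64.9 + 41·(8 − 16.4)/25 = 51.1°C ✓; GC 8/25 = 32.0%, outside 36.7–64.8% ✗ — fails.
Candidate 5 (23 nt, A=2 T=6 G=8 C=7): Tm = 64.9 + 41·(15 − 16.4)/23 = 62.4°C ✓; GC 15/23 = 65.2%, outside 36.7–64.8% ✗ — fails.

Candidate 3 only.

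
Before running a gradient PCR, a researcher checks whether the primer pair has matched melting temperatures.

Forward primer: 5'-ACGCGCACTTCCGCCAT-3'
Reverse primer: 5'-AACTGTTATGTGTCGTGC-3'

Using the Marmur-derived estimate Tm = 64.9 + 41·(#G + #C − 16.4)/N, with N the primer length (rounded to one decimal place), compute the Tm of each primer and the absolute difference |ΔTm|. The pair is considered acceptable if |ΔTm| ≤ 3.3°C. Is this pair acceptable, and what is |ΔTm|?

|ΔTm| = 6.1°C; the pair is not acceptable.

Forward: G+C = 11, N = 17 → Tm = 64.9 + 41·(11 − 16.4)/17 = 51.9°C.
Reverse: G+C = 8, N = 18 → Tm = 64.9 + 41·(8 − 16.4)/18 = 45.8°C.
|ΔTm| = |51.9 − 45.8| = 6.1°C, > 3.3°C.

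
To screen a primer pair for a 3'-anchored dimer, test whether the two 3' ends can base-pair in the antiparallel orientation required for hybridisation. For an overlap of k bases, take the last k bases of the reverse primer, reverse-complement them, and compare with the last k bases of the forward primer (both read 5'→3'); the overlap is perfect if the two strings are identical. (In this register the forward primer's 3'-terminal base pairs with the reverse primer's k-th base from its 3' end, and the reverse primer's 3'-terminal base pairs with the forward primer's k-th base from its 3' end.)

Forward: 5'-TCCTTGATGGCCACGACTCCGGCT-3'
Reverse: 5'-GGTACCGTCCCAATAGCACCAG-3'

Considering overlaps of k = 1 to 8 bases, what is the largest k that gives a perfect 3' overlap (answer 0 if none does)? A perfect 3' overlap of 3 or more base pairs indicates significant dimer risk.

Longest perfect overlap: 2 complementary base pairs; below the dimer-risk threshold (threshold 3).

Last 8 bases (5'→3') — forward …CTCCGGCT, reverse …AGCACCAG.
Reverse complement of the reverse primer's last 8 bases: CTGGTGCT; its first k bases are the reverse complement of the reverse primer's last k bases, so a perfect k-base overlap needs the forward primer's last k bases to equal them.
Comparing (forward last k vs required): k=1: T vs C ✗; k=2: CT vs CT ✓; k=3: GCT vs CTG ✗; k=4: GGCT vs CTGG ✗; k=5: CGGCT vs CTGGT ✗; k=6: CCGGCT vs CTGGTG ✗; k=7: TCCGGCT vs CTGGTGC ✗; k=8: CTCCGGCT vs CTGGTGCT ✗.
Only k = 2 is perfect, so the longest perfect 3' overlap is 2.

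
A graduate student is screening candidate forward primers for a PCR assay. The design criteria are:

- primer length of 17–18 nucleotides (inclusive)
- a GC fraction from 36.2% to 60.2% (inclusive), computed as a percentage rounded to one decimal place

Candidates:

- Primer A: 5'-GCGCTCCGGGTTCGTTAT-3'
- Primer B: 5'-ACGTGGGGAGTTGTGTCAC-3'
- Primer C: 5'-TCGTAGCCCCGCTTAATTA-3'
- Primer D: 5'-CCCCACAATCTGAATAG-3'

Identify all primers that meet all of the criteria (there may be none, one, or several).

Primer A (18 nt, A=1 T=6 G=6 C=5): length 18 ✓; GC 11/18 = 61.1%, outside 36.2–60.2% ✗ — fails.
Primer B (19 nt, A=3 T=5 G=8 C=3): length 19, outside 17–18 ✗; GC 11/19 = 57.9% ✓ — fails.
Primer C (19 nt, A=4 T=6 G=3 C=6): length 19, outside 17–18 ✗; GC 9/19 = 47.4% ✓ — fails.
Primer D (17 nt, A=6 T=3 G=2 C=6): length 17 ✓; GC 8/17 = 47.1% ✓ — passes.

Primer D only.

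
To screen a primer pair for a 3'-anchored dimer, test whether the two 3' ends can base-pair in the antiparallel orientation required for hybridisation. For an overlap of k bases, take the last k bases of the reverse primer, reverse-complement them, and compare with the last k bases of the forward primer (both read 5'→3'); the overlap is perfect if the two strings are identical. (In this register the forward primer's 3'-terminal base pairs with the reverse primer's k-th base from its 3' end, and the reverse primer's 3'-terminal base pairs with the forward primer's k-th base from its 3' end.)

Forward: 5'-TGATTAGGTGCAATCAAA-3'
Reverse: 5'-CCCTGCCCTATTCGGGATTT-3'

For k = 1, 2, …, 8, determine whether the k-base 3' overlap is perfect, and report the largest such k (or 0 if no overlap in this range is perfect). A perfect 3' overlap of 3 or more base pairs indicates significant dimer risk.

Longest perfect overlap: 3 complementary base pairs; significant dimer risk (threshold 3).

Last 8 bases (5'→3') — forward …CAATCAAA, reverse …CGGGATTT.
Reverse complement of the reverse primer's last 8 bases: AAATCCCG; its first k bases are the reverse complement of the reverse primer's last k bases, so a perfect k-base overlap needs the forward primer's last k bases to equal them.
Comparing (forward last k vs required): k=1: A vs A ✓; k=2: AA vs AA ✓; k=3: AAA vs AAA ✓; k=4: CAAA vs AAAT ✗; k=5: TCAAA vs AAATC ✗; k=6: ATCAAA vs AAATCC ✗; k=7: AATCAAA vs AAATCCC ✗; k=8: CAATCAAA vs AAATCCCG ✗.
Perfect overlaps at k = 1, 2, 3; the largest is 3.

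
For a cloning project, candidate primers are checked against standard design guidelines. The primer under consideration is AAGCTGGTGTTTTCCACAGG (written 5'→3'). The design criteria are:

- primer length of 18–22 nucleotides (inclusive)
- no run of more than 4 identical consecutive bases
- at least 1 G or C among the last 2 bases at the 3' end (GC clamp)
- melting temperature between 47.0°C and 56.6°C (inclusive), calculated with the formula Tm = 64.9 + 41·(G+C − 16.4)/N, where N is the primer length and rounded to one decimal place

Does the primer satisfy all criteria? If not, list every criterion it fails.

Base counts: A=4, T=6, G=6, C=4 (length 20).
length: length 20 ✓
homopolymer run: longest run = 4 ✓
GC clamp: 3' end GG has 2 G/C ✓
Tm: Tm = 64.9 + 41·(10 − 16.4)/20 = 51.8°C ✓

Meets all criteria.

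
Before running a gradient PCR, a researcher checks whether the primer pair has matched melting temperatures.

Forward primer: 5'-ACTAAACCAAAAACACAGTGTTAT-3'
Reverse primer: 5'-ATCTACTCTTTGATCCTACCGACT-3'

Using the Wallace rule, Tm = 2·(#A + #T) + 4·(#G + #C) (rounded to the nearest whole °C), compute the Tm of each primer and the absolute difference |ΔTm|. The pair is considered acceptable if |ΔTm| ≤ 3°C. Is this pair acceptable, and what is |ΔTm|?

Forward: A=12 T=5 G=2 C=5 → Tm = 2·17 + 4·7 = 62°C.
Reverse: A=5 T=9 G=2 C=8 → Tm = 2·14 + 4·10 = 68°C.
|ΔTm| = |62 − 68| = 6°C, > 3°C.

|ΔTm| = 6°C; the pair is not acceptable.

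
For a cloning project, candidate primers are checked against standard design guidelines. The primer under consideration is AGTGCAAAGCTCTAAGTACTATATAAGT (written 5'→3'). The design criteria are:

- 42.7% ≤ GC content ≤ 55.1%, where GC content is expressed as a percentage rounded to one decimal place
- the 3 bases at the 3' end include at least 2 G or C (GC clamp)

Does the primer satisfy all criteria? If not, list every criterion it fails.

Fails: GC content, GC clamp.

Base counts: A=11, T=8, G=5, C=4 (length 28).
GC content: GC 9/28 = 32.1%, outside 42.7–55.1% ✗
GC clamp: 3' end AGT has 1 G/C, need ≥2 ✗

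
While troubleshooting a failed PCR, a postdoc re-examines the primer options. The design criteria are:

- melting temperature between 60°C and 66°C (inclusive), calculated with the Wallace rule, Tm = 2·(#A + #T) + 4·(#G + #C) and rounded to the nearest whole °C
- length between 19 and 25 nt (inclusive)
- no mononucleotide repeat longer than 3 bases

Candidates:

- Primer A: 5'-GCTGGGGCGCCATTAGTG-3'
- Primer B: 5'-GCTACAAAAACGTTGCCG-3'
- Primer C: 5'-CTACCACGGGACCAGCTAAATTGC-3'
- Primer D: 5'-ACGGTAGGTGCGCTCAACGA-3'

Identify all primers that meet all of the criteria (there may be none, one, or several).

Primer D only.

Primer A (18 nt, A=2 T=4 G=8 C=4): Tm = 2·6 + 4·12 = 60°C ✓; length 18, outside 19–25 ✗; longest run = 4, exceeds 3 ✗ — fails.
Primer B (18 nt, A=6 T=3 G=4 C=5): Tm = 2·9 + 4·9 = 54°C, outside 60–66°C ✗; length 18, outside 19–25 ✗; longest run = 5, exceeds 3 ✗ — fails.
Primer C (24 nt, A=7 T=4 G=5 C=8): Tm = 2·11 + 4·13 = 74°C, outside 60–66°C ✗; length 24 ✓; longest run = 3 ✓ — fails.
Primer D (20 nt, A=5 T=3 G=7 C=5): Tm = 2·8 + 4·12 = 64°C ✓; length 20 ✓; longest run = 2 ✓ — passes.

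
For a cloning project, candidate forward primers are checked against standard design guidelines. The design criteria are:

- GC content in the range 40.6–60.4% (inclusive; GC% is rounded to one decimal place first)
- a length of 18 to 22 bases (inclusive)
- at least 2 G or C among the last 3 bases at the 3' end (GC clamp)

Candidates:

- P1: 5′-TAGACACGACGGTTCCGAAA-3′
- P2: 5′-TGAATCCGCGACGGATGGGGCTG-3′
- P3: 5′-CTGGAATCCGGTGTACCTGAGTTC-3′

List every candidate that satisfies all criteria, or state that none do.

P1 (20 nt, A=7 T=3 G=5 C=5): GC 10/20 = 50.0% ✓; length 20 ✓; 3' end AAA has 0 G/C, need ≥2 ✗ — fails.
P2 (23 nt, A=4 T=4 G=10 C=5): GC 15/23 = 65.2%, outside 40.6–60.4% ✗; length 23, outside 18–22 ✗; 3' end CTG has 2 G/C ✓ — fails.
P3 (24 nt, A=4 T=7 G=7 C=6): GC 13/24 = 54.2% ✓; length 24, outside 18–22 ✗; 3' end TTC has 1 G/C, need ≥2 ✗ — fails.

None of the candidates satisfy all criteria.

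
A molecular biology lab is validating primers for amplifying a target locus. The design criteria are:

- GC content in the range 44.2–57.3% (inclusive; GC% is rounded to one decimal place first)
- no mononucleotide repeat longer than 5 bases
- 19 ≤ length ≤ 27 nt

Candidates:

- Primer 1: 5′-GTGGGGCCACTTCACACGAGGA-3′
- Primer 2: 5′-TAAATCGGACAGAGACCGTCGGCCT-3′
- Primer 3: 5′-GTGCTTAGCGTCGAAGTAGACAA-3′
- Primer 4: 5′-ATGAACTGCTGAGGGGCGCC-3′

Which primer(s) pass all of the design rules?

Primer 1 (22 nt, A=5 T=3 G=8 C=6): GC 14/22 = 63.6%, outside 44.2–57.3% ✗; longest run = 4 ✓; length 22 ✓ — fails.
Primer 2 (25 nt, A=7 T=4 G=7 C=7): GC 14/25 = 56.0% ✓; longest run = 3 ✓; length 25 ✓ — passes.
Primer 3 (23 nt, A=7 T=5 G=7 C=4): GC 11/23 = 47.8% ✓; longest run = 2 ✓; length 23 ✓ — passes.
Primer 4 (20 nt, A=4 T=3 G=8 C=5): GC 13/20 = 65.0%, outside 44.2–57.3% ✗; longest run = 4 ✓; length 20 ✓ — fails.

Primer 2 and Primer 3.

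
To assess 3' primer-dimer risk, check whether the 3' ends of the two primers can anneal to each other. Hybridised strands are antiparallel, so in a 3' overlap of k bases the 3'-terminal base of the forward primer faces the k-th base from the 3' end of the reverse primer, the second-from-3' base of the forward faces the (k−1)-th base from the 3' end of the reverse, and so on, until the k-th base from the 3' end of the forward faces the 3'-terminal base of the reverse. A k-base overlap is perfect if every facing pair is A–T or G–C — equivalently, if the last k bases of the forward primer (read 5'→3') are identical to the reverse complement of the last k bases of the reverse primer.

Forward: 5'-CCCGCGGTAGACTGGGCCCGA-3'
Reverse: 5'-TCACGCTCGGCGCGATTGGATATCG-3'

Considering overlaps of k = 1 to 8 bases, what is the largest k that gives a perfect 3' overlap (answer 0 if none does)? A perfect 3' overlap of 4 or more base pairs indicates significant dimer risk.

Longest perfect overlap: 3 complementary base pairs; below the dimer-risk threshold (threshold 4).

Last 8 bases (5'→3') — forward …GGGCCCGA, reverse …GGATATCG.
Reverse complement of the reverse primer's last 8 bases: CGATATCC; its first k bases are the reverse complement of the reverse primer's last k bases, so a perfect k-base overlap needs the forward primer's last k bases to equal them.
Comparing (forward last k vs required): k=1: A vs C ✗; k=2: GA vs CG ✗; k=3: CGA vs CGA ✓; k=4: CCGA vs CGAT ✗; k=5: CCCGA vs CGATA ✗; k=6: GCCCGA vs CGATAT ✗; k=7: GGCCCGA vs CGATATC ✗; k=8: GGGCCCGA vs CGATATCC ✗.
Only k = 3 is perfect, so the longest perfect 3' overlap is 3.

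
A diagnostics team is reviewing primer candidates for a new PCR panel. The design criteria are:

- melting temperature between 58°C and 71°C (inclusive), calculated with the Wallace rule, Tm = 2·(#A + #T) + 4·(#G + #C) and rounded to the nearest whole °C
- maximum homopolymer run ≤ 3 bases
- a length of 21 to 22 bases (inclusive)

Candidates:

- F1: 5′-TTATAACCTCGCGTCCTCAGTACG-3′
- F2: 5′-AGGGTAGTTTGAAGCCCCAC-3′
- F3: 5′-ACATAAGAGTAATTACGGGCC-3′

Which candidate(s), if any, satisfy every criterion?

F1 (24 nt, A=5 T=7 G=4 C=8): Tm = 2·12 + 4·12 = 72°C, outside 58–71°C ✗; longest run = 2 ✓; length 24, outside 21–22 ✗ — fails.
F2 (20 nt, A=5 T=4 G=6 C=5): Tm = 2·9 + 4·11 = 62°C ✓; longest run = 4, exceeds 3 ✗; length 20, outside 21–22 ✗ — fails.
F3 (21 nt, A=8 T=4 G=5 C=4): Tm = 2·12 + 4·9 = 60°C ✓; longest run = 3 ✓; length 21 ✓ — passes.

F3 only.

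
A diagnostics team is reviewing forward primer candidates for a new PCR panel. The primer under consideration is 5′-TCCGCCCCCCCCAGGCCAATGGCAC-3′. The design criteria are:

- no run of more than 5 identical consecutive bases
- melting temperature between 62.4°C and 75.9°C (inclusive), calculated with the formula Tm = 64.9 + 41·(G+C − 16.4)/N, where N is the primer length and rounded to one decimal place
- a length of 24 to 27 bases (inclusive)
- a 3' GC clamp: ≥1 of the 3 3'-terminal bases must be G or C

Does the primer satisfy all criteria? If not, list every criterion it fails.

Base counts: A=4, T=2, G=5, C=14 (length 25).
homopolymer run: longest run = 8, exceeds 5 ✗
Tm: Tm = 64.9 + 41·(19 − 16.4)/25 = 69.2°C ✓
length: length 25 ✓
GC clamp: 3' end CAC has 2 G/C ✓

Fails: homopolymer run.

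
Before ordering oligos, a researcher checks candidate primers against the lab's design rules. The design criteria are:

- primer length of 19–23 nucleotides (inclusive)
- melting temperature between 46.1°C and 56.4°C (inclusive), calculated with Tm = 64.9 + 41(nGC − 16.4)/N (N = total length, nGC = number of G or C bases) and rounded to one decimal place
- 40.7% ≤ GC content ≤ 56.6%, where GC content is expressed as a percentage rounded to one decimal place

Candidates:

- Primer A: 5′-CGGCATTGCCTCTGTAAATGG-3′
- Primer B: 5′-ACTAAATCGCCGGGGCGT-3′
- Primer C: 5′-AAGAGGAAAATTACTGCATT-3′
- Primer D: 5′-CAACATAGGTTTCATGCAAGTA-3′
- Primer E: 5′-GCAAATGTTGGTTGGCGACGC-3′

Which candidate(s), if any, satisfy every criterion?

Primer A only.

Primer A (21 nt, A=4 T=6 G=6 C=5): length 21 ✓; Tm = 64.9 + 41·(11 − 16.4)/21 = 54.4°C ✓; GC 11/21 = 52.4% ✓ — passes.
Primer B (18 nt, A=4 T=3 G=6 C=5): length 18, outside 19–23 ✗; Tm = 64.9 + 41·(11 − 16.4)/18 = 52.6°C ✓; GC 11/18 = 61.1%, outside 40.7–56.6% ✗ — fails.
Primer C (20 nt, A=9 T=5 G=4 C=2): length 20 ✓; Tm = 64.9 + 41·(6 − 16.4)/20 = 43.6°C, outside 46.1–56.4°C ✗; GC 6/20 = 30.0%, outside 40.7–56.6% ✗ — fails.
Primer D (22 nt, A=8 T=6 G=4 C=4): length 22 ✓; Tm = 64.9 + 41·(8 − 16.4)/22 = 49.2°C ✓; GC 8/22 = 36.4%, outside 40.7–56.6% ✗ — fails.
Primer E (21 nt, A=4 T=5 G=8 C=4): length 21 ✓; Tm = 64.9 + 41·(12 − 16.4)/21 = 56.3°C ✓; GC 12/21 = 57.1%, outside 40.7–56.6% ✗ — fails.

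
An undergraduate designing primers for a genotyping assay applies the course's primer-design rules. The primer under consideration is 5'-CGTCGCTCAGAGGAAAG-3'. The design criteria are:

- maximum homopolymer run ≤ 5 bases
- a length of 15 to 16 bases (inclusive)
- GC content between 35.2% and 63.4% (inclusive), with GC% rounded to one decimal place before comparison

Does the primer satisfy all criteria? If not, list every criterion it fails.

Fails: length.

Base counts: A=5, T=2, G=6, C=4 (length 17).
homopolymer run: longest run = 3 ✓
length: length 17, outside 15–16 ✗
GC content: GC 10/17 = 58.8% ✓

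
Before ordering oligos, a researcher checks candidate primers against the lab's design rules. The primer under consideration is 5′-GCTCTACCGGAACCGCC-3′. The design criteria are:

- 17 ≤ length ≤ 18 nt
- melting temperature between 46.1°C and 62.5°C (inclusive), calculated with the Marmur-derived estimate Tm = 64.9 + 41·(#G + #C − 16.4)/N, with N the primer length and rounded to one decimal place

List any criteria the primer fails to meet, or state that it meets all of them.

Base counts: A=3, T=2, G=4, C=8 (length 17).
length: length 17 ✓
Tm: Tm = 64.9 + 41·(12 − 16.4)/17 = 54.3°C ✓

Meets all criteria.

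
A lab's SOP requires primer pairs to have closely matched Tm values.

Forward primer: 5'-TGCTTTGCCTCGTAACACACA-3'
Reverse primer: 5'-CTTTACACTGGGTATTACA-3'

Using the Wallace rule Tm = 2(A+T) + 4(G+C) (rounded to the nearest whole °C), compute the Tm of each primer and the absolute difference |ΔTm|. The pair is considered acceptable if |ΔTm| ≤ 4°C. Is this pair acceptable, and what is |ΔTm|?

|ΔTm| = 10°C; the pair is not acceptable.

Forward: A=5 T=6 G=3 C=7 → Tm = 2·11 + 4·10 = 62°C.
Reverse: A=5 T=7 G=3 C=4 → Tm = 2·12 + 4·7 = 52°C.
|ΔTm| = |62 − 52| = 10°C, > 4°C.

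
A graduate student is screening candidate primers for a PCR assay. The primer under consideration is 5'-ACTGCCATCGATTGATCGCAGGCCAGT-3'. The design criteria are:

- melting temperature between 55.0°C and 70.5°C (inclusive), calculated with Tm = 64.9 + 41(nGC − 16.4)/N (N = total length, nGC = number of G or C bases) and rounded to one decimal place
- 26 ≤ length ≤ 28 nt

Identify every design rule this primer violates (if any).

Base counts: A=6, T=6, G=7, C=8 (length 27).
Tm: Tm = 64.9 + 41·(15 − 16.4)/27 = 62.8°C ✓
length: length 27 ✓

Meets all criteria.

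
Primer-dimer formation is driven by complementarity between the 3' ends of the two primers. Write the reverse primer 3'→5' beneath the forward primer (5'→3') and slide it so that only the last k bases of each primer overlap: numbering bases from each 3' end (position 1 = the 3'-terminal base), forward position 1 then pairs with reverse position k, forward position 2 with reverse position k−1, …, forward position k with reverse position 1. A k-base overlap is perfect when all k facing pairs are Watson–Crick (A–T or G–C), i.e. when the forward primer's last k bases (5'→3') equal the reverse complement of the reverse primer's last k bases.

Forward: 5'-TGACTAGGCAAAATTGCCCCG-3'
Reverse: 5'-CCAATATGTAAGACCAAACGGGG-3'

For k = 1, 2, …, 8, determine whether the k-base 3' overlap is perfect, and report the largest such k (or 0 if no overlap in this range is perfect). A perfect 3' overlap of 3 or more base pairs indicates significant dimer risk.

Longest perfect overlap: 5 complementary base pairs; significant dimer risk (threshold 3).

Last 8 bases (5'→3') — forward …TTGCCCCG, reverse …AAACGGGG.
Reverse complement of the reverse primer's last 8 bases: CCCCGTTT; its first k bases are the reverse complement of the reverse primer's last k bases, so a perfect k-base overlap needs the forward primer's last k bases to equal them.
Comparing (forward last k vs required): k=1: G vs C ✗; k=2: CG vs CC ✗; k=3: CCG vs CCC ✗; k=4: CCCG vs CCCC ✗; k=5: CCCCG vs CCCCG ✓; k=6: GCCCCG vs CCCCGT ✗; k=7: TGCCCCG vs CCCCGTT ✗; k=8: TTGCCCCG vs CCCCGTTT ✗.
Only k = 5 is perfect, so the longest perfect 3' overlap is 5.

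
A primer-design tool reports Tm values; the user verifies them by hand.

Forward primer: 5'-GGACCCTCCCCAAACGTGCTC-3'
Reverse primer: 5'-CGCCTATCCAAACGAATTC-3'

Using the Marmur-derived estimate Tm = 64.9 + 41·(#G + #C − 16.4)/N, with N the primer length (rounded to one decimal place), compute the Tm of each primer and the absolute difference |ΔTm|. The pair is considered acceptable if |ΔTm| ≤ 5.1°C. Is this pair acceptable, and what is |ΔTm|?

|ΔTm| = 11.3°C; the pair is not acceptable.

Forward: G+C = 14, N = 21 → Tm = 64.9 + 41·(14 − 16.4)/21 = 60.2°C.
Reverse: G+C = 9, N = 19 → Tm = 64.9 + 41·(9 − 16.4)/19 = 48.9°C.
|ΔTm| = |60.2 − 48.9| = 11.3°C, > 5.1°C.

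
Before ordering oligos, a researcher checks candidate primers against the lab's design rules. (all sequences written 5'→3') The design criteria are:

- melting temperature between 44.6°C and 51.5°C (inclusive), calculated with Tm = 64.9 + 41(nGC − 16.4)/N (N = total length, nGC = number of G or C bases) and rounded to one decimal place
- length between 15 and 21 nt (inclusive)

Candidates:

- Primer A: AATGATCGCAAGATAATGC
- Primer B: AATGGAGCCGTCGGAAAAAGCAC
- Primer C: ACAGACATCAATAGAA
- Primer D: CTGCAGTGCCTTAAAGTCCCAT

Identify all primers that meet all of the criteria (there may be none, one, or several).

Primer A (19 nt, A=8 T=4 G=4 C=3): Tm = 64.9 + 41·(7 − 16.4)/19 = 44.6°C ✓; length 19 ✓ — passes.
Primer B (23 nt, A=9 T=2 G=7 C=5): Tm = 64.9 + 41·(12 − 16.4)/23 = 57.1°C, outside 44.6–51.5°C ✗; length 23, outside 15–21 ✗ — fails.
Primer C (16 nt, A=9 T=2 G=2 C=3): Tm = 64.9 + 41·(5 − 16.4)/16 = 35.7°C, outside 44.6–51.5°C ✗; length 16 ✓ — fails.
Primer D (22 nt, A=5 T=6 G=4 C=7): Tm = 64.9 + 41·(11 − 16.4)/22 = 54.8°C, outside 44.6–51.5°C ✗; length 22, outside 15–21 ✗ — fails.

Primer A only.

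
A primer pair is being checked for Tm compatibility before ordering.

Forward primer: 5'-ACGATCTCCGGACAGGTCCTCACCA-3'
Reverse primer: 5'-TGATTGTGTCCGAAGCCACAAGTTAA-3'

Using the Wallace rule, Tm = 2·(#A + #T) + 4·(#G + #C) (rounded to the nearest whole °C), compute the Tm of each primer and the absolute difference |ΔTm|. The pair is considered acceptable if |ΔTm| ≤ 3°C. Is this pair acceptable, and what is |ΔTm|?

Forward: A=6 T=4 G=5 C=10 → Tm = 2·10 + 4·15 = 80°C.
Reverse: A=8 T=7 G=6 C=5 → Tm = 2·15 + 4·11 = 74°C.
|ΔTm| = |80 − 74| = 6°C, > 3°C.

|ΔTm| = 6°C; the pair is not acceptable.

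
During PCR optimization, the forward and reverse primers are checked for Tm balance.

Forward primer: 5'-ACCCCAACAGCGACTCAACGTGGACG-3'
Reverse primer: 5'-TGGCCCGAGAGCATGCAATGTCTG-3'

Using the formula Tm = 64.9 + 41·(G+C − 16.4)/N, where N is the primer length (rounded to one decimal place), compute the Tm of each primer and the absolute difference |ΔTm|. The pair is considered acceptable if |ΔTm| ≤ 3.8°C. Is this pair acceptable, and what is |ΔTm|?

|ΔTm| = 3.5°C; the pair is acceptable.

Forward: G+C = 16, N = 26 → Tm = 64.9 + 41·(16 − 16.4)/26 = 64.3°C.
Reverse: G+C = 14, N = 24 → Tm = 64.9 + 41·(14 − 16.4)/24 = 60.8°C.
|ΔTm| = |64.3 − 60.8| = 3.5°C, ≤ 3.8°C.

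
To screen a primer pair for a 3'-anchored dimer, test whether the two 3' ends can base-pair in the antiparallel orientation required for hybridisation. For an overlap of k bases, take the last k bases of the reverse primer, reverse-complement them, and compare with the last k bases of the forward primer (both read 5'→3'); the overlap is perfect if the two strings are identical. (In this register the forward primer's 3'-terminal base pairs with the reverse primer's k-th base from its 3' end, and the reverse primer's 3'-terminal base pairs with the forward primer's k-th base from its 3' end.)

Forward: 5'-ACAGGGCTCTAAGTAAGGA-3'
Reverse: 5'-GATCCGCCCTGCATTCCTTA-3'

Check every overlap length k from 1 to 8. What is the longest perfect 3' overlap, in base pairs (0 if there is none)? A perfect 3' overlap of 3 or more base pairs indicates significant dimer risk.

Longest perfect overlap: 6 complementary base pairs; significant dimer risk (threshold 3).

Last 8 bases (5'→3') — forward …AGTAAGGA, reverse …ATTCCTTA.
Reverse complement of the reverse primer's last 8 bases: TAAGGAAT; its first k bases are the reverse complement of the reverse primer's last k bases, so a perfect k-base overlap needs the forward primer's last k bases to equal them.
Comparing (forward last k vs required): k=1: A vs T ✗; k=2: GA vs TA ✗; k=3: GGA vs TAA ✗; k=4: AGGA vs TAAG ✗; k=5: AAGGA vs TAAGG ✗; k=6: TAAGGA vs TAAGGA ✓; k=7: GTAAGGA vs TAAGGAA ✗; k=8: AGTAAGGA vs TAAGGAAT ✗.
Only k = 6 is perfect, so the longest perfect 3' overlap is 6.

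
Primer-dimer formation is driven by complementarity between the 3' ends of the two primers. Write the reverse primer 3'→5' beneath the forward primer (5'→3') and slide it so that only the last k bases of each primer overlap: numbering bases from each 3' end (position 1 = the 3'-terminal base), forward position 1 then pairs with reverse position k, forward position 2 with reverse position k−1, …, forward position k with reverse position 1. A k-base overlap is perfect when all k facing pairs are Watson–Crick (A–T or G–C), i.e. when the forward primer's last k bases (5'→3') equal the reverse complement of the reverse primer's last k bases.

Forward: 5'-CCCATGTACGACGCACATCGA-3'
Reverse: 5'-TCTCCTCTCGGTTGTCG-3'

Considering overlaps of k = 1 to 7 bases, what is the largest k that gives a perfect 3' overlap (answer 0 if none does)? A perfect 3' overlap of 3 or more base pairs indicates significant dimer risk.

Longest perfect overlap: 3 complementary base pairs; significant dimer risk (threshold 3).

Last 7 bases (5'→3') — forward …ACATCGA, reverse …GTTGTCG.
Reverse complement of the reverse primer's last 7 bases: CGACAAC; its first k bases are the reverse complement of the reverse primer's last k bases, so a perfect k-base overlap needs the forward primer's last k bases to equal them.
Comparing (forward last k vs required): k=1: A vs C ✗; k=2: GA vs CG ✗; k=3: CGA vs CGA ✓; k=4: TCGA vs CGAC ✗; k=5: ATCGA vs CGACA ✗; k=6: CATCGA vs CGACAA ✗; k=7: ACATCGA vs CGACAAC ✗.
Only k = 3 is perfect, so the longest perfect 3' overlap is 3.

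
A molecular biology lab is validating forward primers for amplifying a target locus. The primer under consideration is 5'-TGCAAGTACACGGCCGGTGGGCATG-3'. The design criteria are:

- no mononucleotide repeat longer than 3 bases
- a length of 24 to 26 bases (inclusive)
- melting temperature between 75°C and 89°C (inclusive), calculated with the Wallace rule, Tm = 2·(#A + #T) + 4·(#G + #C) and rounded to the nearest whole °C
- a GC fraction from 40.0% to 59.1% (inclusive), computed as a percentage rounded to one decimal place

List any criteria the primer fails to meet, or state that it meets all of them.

Base counts: A=5, T=4, G=10, C=6 (length 25).
homopolymer run: longest run = 3 ✓
length: length 25 ✓
Tm: Tm = 2·9 + 4·16 = 82°C ✓
GC content: GC 16/25 = 64.0%, outside 40.0–59.1% ✗

Fails: GC content.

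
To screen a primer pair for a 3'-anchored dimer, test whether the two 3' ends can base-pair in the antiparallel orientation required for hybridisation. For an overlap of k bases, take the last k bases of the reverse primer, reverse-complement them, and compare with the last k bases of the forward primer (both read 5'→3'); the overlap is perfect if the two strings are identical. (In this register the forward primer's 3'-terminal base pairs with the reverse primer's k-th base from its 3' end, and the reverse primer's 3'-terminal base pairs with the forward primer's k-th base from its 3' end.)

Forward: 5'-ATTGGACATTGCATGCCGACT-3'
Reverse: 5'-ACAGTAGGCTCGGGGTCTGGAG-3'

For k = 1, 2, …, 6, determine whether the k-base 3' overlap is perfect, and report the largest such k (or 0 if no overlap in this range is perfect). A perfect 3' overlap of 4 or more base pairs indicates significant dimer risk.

Longest perfect overlap: 2 complementary base pairs; below the dimer-risk threshold (threshold 4).

Last 6 bases (5'→3') — forward …CCGACT, reverse …CTGGAG.
Reverse complement of the reverse primer's last 6 bases: CTCCAG; its first k bases are the reverse complement of the reverse primer's last k bases, so a perfect k-base overlap needs the forward primer's last k bases to equal them.
Comparing (forward last k vs required): k=1: T vs C ✗; k=2: CT vs CT ✓; k=3: ACT vs CTC ✗; k=4: GACT vs CTCC ✗; k=5: CGACT vs CTCCA ✗; k=6: CCGACT vs CTCCAG ✗.
Only k = 2 is perfect, so the longest perfect 3' overlap is 2.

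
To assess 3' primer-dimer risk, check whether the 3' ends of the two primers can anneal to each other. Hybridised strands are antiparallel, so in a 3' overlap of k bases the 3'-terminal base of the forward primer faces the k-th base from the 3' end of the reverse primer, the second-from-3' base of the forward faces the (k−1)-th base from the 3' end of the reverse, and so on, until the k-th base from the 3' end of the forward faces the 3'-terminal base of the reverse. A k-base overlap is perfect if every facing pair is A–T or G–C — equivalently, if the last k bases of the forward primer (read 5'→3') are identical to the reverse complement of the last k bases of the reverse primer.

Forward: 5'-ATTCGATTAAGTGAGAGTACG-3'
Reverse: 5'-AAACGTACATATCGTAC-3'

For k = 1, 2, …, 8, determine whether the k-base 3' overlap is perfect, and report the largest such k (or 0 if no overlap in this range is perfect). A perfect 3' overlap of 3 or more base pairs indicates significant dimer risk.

Longest perfect overlap: 5 complementary base pairs; significant dimer risk (threshold 3).

Last 8 bases (5'→3') — forward …AGAGTACG, reverse …TATCGTAC.
Reverse complement of the reverse primer's last 8 bases: GTACGATA; its first k bases are the reverse complement of the reverse primer's last k bases, so a perfect k-base overlap needs the forward primer's last k bases to equal them.
Comparing (forward last k vs required): k=1: G vs G ✓; k=2: CG vs GT ✗; k=3: ACG vs GTA ✗; k=4: TACG vs GTAC ✗; k=5: GTACG vs GTACG ✓; k=6: AGTACG vs GTACGA ✗; k=7: GAGTACG vs GTACGAT ✗; k=8: AGAGTACG vs GTACGATA ✗.
Perfect overlaps at k = 1, 5; the largest is 5.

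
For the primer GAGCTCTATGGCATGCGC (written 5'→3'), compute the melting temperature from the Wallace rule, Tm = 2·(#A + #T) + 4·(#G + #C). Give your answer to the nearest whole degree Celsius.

58°C

Base counts: A=3, T=4, G=6, C=5 (length 18).
Tm = 2·(3+4) + 4·(6+5) = 2·7 + 4·11 = 14 + 44 = 58°C.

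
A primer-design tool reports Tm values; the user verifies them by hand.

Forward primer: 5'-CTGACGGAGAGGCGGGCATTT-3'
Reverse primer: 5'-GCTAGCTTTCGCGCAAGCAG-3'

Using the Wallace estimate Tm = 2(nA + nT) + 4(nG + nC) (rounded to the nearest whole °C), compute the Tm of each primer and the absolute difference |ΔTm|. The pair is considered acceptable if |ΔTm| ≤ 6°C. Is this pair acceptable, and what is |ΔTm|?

|ΔTm| = 4°C; the pair is acceptable.

Forward: A=4 T=4 G=9 C=4 → Tm = 2·8 + 4·13 = 68°C.
Reverse: A=4 T=4 G=6 C=6 → Tm = 2·8 + 4·12 = 64°C.
|ΔTm| = |68 − 64| = 4°C, ≤ 6°C.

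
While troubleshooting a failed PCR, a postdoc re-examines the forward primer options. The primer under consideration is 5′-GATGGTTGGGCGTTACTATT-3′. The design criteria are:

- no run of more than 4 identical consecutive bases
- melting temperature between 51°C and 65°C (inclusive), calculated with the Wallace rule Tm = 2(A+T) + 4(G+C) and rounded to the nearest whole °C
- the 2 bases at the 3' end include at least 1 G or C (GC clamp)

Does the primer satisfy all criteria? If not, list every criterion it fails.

Base counts: A=3, T=8, G=7, C=2 (length 20).
homopolymer run: longest run = 3 ✓
Tm: Tm = 2·11 + 4·9 = 58°C ✓
GC clamp: 3' end TT has 0 G/C, need ≥1 ✗

Fails: GC clamp.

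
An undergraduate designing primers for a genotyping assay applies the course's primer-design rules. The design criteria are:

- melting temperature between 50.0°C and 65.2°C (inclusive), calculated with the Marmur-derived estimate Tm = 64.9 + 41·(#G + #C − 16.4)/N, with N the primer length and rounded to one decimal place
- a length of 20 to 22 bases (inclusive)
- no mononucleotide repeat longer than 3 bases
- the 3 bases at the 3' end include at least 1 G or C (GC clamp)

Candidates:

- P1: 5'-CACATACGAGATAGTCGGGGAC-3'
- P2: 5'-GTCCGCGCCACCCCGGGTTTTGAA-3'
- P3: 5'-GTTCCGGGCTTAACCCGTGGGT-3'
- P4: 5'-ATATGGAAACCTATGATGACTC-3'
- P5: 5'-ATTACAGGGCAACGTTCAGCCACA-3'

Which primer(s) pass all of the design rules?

P1 (22 nt, A=7 T=3 G=7 C=5): Tm = 64.9 + 41·(12 − 16.4)/22 = 56.7°C ✓; length 22 ✓; longest run = 4, exceeds 3 ✗; 3' end GAC has 2 G/C ✓ — fails.
P2 (24 nt, A=3 T=5 G=7 C=9): Tm = 64.9 + 41·(16 − 16.4)/24 = 64.2°C ✓; length 24, outside 20–22 ✗; longest run = 4, exceeds 3 ✗; 3' end GAA has 1 G/C ✓ — fails.
P3 (22 nt, A=2 T=6 G=8 C=6): Tm = 64.9 + 41·(14 − 16.4)/22 = 60.4°C ✓; length 22 ✓; longest run = 3 ✓; 3' end GGT has 2 G/C ✓ — passes.
P4 (22 nt, A=8 T=6 G=4 C=4): Tm = 64.9 + 41·(8 − 16.4)/22 = 49.2°C, outside 50.0–65.2°C ✗; length 22 ✓; longest run = 3 ✓; 3' end CTC has 2 G/C ✓ — fails.
P5 (24 nt, A=8 T=4 G=5 C=7): Tm = 64.9 + 41·(12 − 16.4)/24 = 57.4°C ✓; length 24, outside 20–22 ✗; longest run = 3 ✓; 3' end ACA has 1 G/C ✓ — fails.

P3 only.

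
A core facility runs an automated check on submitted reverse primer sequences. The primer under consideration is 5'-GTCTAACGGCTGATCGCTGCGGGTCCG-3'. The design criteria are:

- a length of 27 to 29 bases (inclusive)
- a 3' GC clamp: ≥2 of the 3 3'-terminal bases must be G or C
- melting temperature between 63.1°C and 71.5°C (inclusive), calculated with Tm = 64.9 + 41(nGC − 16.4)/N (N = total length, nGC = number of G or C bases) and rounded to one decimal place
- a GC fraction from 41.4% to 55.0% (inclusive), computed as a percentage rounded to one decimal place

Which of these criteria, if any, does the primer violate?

Base counts: A=3, T=6, G=10, C=8 (length 27).
length: length 27 ✓
GC clamp: 3' end CCG has 3 G/C ✓
Tm: Tm = 64.9 + 41·(18 − 16.4)/27 = 67.3°C ✓
GC content: GC 18/27 = 66.7%, outside 41.4–55.0% ✗

Fails: GC content.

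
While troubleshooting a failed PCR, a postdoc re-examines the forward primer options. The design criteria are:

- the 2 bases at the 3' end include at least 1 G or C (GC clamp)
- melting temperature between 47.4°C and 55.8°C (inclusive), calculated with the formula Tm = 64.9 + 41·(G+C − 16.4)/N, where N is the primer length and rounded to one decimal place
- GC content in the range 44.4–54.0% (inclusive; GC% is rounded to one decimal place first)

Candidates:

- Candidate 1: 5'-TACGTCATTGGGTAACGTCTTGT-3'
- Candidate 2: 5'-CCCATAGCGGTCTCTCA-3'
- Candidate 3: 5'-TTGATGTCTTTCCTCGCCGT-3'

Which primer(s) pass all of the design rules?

Candidate 3 only.

Candidate 1 (23 nt, A=4 T=9 G=6 C=4): 3' end GT has 1 G/C ✓; Tm = 64.9 + 41·(10 − 16.4)/23 = 53.5°C ✓; GC 10/23 = 43.5%, outside 44.4–54.0% ✗ — fails.
Candidate 2 (17 nt, A=3 T=4 G=3 C=7): 3' end CA has 1 G/C ✓; Tm = 64.9 + 41·(10 − 16.4)/17 = 49.5°C ✓; GC 10/17 = 58.8%, outside 44.4–54.0% ✗ — fails.
Candidate 3 (20 nt, A=1 T=9 G=4 C=6): 3' end GT has 1 G/C ✓; Tm = 64.9 + 41·(10 − 16.4)/20 = 51.8°C ✓; GC 10/20 = 50.0% ✓ — passes.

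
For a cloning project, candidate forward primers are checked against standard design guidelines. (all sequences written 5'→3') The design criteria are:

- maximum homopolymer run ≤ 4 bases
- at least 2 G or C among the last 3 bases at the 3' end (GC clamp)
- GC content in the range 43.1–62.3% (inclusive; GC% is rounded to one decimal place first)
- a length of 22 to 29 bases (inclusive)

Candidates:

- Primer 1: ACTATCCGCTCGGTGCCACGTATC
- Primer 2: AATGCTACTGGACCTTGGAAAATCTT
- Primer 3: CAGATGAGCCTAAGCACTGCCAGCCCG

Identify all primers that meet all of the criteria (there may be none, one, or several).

Primer 1 (24 nt, A=4 T=6 G=5 C=9): longest run = 2 ✓; 3' end ATC has 1 G/C, need ≥2 ✗; GC 14/24 = 58.3% ✓; length 24 ✓ — fails.
Primer 2 (26 nt, A=8 T=8 G=5 C=5): longest run = 4 ✓; 3' end CTT has 1 G/C, need ≥2 ✗; GC 10/26 = 38.5%, outside 43.1–62.3% ✗; length 26 ✓ — fails.
Primer 3 (27 nt, A=7 T=3 G=7 C=10): longest run = 3 ✓; 3' end CCG has 3 G/C ✓; GC 17/27 = 63.0%, outside 43.1–62.3% ✗; length 27 ✓ — fails.

None of the candidates satisfy all criteria.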